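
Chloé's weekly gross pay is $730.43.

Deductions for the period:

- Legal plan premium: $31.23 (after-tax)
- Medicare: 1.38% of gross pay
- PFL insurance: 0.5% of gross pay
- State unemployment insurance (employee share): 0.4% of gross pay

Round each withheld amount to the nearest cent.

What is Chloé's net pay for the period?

State unemployment insurance (employee share): $730.43 × 0.004 = $2.92
Medicare: $730.43 × 0.0138 = $10.08
PFL insurance: $730.43 × 0.005 = $3.65
Legal plan premium: $31.23
Total deductions = $2.92 + $10.08 + $3.65 + $31.23 = $47.88
Net pay = $730.43 − $47.88 = $682.55

$682.55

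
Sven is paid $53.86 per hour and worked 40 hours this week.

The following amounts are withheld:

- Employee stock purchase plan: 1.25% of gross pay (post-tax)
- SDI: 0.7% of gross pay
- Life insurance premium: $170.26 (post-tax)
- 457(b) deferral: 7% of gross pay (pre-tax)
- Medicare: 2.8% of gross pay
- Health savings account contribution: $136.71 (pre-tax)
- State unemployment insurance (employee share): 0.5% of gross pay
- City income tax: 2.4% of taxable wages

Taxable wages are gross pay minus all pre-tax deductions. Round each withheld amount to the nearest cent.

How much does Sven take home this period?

Gross pay: 40 × $53.86 = $2,154.40
Health savings account contribution: $136.71
457(b) deferral: $2,154.40 × 0.07 = $150.81
Pre-tax total = $136.71 + $150.81 = $287.52
Taxable wages = $2,154.40 − $287.52 = $1,866.88
City income tax: $1,866.88 × 0.024 = $44.81
State unemployment insurance (employee share): $2,154.40 × 0.005 = $10.77
Medicare: $2,154.40 × 0.028 = $60.32
SDI: $2,154.40 × 0.007 = $15.08
Employee stock purchase plan: $2,154.40 × 0.0125 = $26.93
Life insurance premium: $170.26
Total deductions = $136.71 + $150.81 + $44.81 + $10.77 + $60.32 + $15.08 + $26.93 + $170.26 = $615.69
Net pay = $2,154.40 − $615.69 = $1,538.71

$1,538.71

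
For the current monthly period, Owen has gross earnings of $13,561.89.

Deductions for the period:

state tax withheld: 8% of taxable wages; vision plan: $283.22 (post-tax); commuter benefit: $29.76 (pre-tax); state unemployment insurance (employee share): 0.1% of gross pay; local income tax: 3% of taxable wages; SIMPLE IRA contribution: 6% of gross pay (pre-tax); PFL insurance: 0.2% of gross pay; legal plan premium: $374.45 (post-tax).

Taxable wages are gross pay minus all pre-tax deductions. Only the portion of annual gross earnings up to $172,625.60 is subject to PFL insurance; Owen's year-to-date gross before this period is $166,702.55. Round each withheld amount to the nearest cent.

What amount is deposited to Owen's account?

$10,636.32

Commuter benefit: $29.76
SIMPLE IRA contribution: $13,561.89 × 0.06 = $813.71
Pre-tax total = $29.76 + $813.71 = $843.47
Taxable wages = $13,561.89 − $843.47 = $12,718.42
Local income tax: $12,718.42 × 0.03 = $381.55
State tax withheld: $12,718.42 × 0.08 = $1,017.47
State unemployment insurance (employee share): $13,561.89 × 0.001 = $13.56
PFL insurance: only $172,625.60 − $166,702.55 = $5,923.05 of this check is subject → $5,923.05 × 0.002 = $11.85
Legal plan premium: $374.45
Vision plan: $283.22
Total deductions = $29.76 + $813.71 + $381.55 + $1,017.47 + $13.56 + $11.85 + $374.45 + $283.22 = $2,925.57
Net pay = $13,561.89 − $2,925.57 = $10,636.32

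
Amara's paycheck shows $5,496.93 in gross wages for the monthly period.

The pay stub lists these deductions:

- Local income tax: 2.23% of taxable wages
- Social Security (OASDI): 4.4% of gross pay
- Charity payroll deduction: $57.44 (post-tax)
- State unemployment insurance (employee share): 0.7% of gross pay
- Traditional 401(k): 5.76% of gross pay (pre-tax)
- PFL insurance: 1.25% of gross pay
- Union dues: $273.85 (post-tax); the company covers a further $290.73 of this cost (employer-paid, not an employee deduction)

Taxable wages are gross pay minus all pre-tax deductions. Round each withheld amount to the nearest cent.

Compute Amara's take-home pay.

Traditional 401(k): $5,496.93 × 0.0576 = $316.62
Taxable wages = $5,496.93 − $316.62 = $5,180.31
Local income tax: $5,180.31 × 0.0223 = $115.52
State unemployment insurance (employee share): $5,496.93 × 0.007 = $38.48
PFL insurance: $5,496.93 × 0.0125 = $68.71
Social Security (OASDI): $5,496.93 × 0.044 = $241.86
Charity payroll deduction: $57.44
Union dues: $273.85
(Employer's $290.73 toward union dues is not withheld from the employee.)
Total deductions = $316.62 + $115.52 + $38.48 + $68.71 + $241.86 + $57.44 + $273.85 = $1,112.48
Net pay = $5,496.93 − $1,112.48 = $4,384.45

$4,384.45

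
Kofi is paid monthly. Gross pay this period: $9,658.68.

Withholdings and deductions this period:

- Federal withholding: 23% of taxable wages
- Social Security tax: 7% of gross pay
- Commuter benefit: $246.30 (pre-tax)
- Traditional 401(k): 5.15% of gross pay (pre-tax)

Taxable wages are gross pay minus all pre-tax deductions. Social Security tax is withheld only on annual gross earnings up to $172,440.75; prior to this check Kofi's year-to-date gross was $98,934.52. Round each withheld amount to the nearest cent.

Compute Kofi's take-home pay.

$6,188.41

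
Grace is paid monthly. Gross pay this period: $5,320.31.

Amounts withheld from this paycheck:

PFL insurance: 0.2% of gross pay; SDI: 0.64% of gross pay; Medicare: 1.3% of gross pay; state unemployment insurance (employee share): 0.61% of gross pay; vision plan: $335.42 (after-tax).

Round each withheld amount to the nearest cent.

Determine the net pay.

$4,838.59

State unemployment insurance (employee share): $5,320.31 × 0.0061 = $32.45
SDI: $5,320.31 × 0.0064 = $34.05
PFL insurance: $5,320.31 × 0.002 = $10.64
Medicare: $5,320.31 × 0.013 = $69.16
Vision plan: $335.42
Total deductions = $32.45 + $34.05 + $10.64 + $69.16 + $335.42 = $481.72
Net pay = $5,320.31 − $481.72 = $4,838.59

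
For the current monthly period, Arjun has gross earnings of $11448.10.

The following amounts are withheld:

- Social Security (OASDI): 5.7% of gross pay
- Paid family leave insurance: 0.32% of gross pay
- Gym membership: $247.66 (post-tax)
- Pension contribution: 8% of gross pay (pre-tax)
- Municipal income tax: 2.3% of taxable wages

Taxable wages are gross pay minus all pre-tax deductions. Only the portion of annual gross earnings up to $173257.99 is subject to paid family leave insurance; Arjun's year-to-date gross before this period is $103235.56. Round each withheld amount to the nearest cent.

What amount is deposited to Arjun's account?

Pension contribution: $11448.10 × 0.08 = $915.85
Taxable wages = $11448.10 − $915.85 = $10532.25
Municipal income tax: $10532.25 × 0.023 = $242.24
Paid family leave insurance: cap not yet reached, full $11448.10 is subject → $11448.10 × 0.0032 = $36.63
Social Security (OASDI): $11448.10 × 0.057 = $652.54
Gym membership: $247.66
Total deductions = $915.85 + $242.24 + $36.63 + $652.54 + $247.66 = $2094.92
Net pay = $11448.10 − $2094.92 = $9353.18

$9353.18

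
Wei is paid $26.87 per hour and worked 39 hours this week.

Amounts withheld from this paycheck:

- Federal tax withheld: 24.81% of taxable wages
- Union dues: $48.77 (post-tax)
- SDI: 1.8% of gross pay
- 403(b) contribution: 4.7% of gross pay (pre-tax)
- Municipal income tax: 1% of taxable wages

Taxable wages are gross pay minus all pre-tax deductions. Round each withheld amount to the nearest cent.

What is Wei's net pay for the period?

$673.29

Gross pay: 39 × $26.87 = $1,047.93
403(b) contribution: $1,047.93 × 0.047 = $49.25
Taxable wages = $1,047.93 − $49.25 = $998.68
Federal tax withheld: $998.68 × 0.2481 = $247.77
Municipal income tax: $998.68 × 0.01 = $9.99
SDI: $1,047.93 × 0.018 = $18.86
Union dues: $48.77
Total deductions = $49.25 + $247.77 + $9.99 + $18.86 + $48.77 = $374.64
Net pay = $1,047.93 − $374.64 = $673.29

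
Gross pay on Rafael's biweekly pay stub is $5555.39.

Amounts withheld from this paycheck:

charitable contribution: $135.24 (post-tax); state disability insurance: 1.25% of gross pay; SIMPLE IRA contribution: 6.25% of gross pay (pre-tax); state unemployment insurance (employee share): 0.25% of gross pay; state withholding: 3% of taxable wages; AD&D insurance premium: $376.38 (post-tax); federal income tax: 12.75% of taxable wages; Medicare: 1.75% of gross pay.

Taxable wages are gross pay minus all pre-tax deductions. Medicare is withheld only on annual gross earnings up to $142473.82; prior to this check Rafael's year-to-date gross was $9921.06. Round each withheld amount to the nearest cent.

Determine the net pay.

SIMPLE IRA contribution: $5555.39 × 0.0625 = $347.21
Taxable wages = $5555.39 − $347.21 = $5208.18
State withholding: $5208.18 × 0.03 = $156.25
Federal income tax: $5208.18 × 0.1275 = $664.04
Medicare: cap not yet reached, full $5555.39 is subject → $5555.39 × 0.0175 = $97.22
State disability insurance: $5555.39 × 0.0125 = $69.44
State unemployment insurance (employee share): $5555.39 × 0.0025 = $13.89
AD&D insurance premium: $376.38
Charitable contribution: $135.24
Total deductions = $347.21 + $156.25 + $664.04 + $97.22 + $69.44 + $13.89 + $376.38 + $135.24 = $1859.67
Net pay = $5555.39 − $1859.67 = $3695.72

$3695.72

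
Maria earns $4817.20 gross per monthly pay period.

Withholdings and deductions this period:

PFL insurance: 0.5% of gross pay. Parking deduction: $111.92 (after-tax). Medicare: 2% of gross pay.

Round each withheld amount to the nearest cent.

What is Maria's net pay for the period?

$4584.85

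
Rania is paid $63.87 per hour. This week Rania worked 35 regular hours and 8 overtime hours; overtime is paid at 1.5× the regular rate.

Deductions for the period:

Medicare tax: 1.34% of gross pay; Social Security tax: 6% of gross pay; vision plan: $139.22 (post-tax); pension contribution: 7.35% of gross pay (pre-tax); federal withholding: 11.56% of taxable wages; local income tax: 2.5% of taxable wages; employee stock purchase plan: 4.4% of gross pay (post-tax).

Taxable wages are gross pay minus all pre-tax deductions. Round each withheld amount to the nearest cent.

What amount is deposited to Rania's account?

$1,898.57

Regular pay: 35 × $63.87 = $2,235.45
Overtime pay: 8 × $63.87 × 1.5 = $766.44
Gross pay = $2,235.45 + $766.44 = $3,001.89
Pension contribution: $3,001.89 × 0.0735 = $220.64
Taxable wages = $3,001.89 − $220.64 = $2,781.25
Local income tax: $2,781.25 × 0.025 = $69.53
Federal withholding: $2,781.25 × 0.1156 = $321.51
Social Security tax: $3,001.89 × 0.06 = $180.11
Medicare tax: $3,001.89 × 0.0134 = $40.23
Employee stock purchase plan: $3,001.89 × 0.044 = $132.08
Vision plan: $139.22
Total deductions = $220.64 + $69.53 + $321.51 + $180.11 + $40.23 + $132.08 + $139.22 = $1,103.32
Net pay = $3,001.89 − $1,103.32 = $1,898.57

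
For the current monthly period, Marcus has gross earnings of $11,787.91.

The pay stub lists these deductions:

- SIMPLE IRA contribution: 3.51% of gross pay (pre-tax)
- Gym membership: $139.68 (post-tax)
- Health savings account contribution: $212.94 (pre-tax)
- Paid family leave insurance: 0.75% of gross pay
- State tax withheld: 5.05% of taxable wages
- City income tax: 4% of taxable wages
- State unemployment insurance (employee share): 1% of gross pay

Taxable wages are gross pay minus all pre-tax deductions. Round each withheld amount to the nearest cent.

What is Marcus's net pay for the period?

$9,805.15

SIMPLE IRA contribution: $11,787.91 × 0.0351 = $413.76
Health savings account contribution: $212.94
Pre-tax total = $413.76 + $212.94 = $626.70
Taxable wages = $11,787.91 − $626.70 = $11,161.21
City income tax: $11,161.21 × 0.04 = $446.45
State tax withheld: $11,161.21 × 0.0505 = $563.64
State unemployment insurance (employee share): $11,787.91 × 0.01 = $117.88
Paid family leave insurance: $11,787.91 × 0.0075 = $88.41
Gym membership: $139.68
Total deductions = $413.76 + $212.94 + $446.45 + $563.64 + $117.88 + $88.41 + $139.68 = $1,982.76
Net pay = $11,787.91 − $1,982.76 = $9,805.15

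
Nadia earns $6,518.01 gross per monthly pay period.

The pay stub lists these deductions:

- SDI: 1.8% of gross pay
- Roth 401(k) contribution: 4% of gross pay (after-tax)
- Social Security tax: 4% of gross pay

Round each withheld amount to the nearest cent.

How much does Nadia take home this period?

SDI: $6,518.01 × 0.018 = $117.32
Social Security tax: $6,518.01 × 0.04 = $260.72
Roth 401(k) contribution: $6,518.01 × 0.04 = $260.72
Total deductions = $117.32 + $260.72 + $260.72 = $638.76
Net pay = $6,518.01 − $638.76 = $5,879.25

$5,879.25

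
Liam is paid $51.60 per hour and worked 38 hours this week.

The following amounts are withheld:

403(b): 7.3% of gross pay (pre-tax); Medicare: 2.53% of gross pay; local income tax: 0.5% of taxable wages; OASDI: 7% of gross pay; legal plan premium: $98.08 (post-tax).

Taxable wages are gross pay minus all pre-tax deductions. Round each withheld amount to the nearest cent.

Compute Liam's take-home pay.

Gross pay: 38 × $51.60 = $1,960.80
403(b): $1,960.80 × 0.073 = $143.14
Taxable wages = $1,960.80 − $143.14 = $1,817.66
Local income tax: $1,817.66 × 0.005 = $9.09
OASDI: $1,960.80 × 0.07 = $137.26
Medicare: $1,960.80 × 0.0253 = $49.61
Legal plan premium: $98.08
Total deductions = $143.14 + $9.09 + $137.26 + $49.61 + $98.08 = $437.18
Net pay = $1,960.80 − $437.18 = $1,523.62

$1,523.62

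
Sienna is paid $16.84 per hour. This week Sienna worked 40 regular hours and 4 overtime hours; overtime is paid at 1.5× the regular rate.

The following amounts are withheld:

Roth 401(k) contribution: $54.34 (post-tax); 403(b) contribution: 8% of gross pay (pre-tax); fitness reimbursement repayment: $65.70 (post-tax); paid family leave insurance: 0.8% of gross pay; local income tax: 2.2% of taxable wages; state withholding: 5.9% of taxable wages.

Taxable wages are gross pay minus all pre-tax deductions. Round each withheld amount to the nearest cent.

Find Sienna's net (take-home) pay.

$528.70

Regular pay: 40 × $16.84 = $673.60
Overtime pay: 4 × $16.84 × 1.5 = $101.04
Gross pay = $673.60 + $101.04 = $774.64
403(b) contribution: $774.64 × 0.08 = $61.97
Taxable wages = $774.64 − $61.97 = $712.67
State withholding: $712.67 × 0.059 = $42.05
Local income tax: $712.67 × 0.022 = $15.68
Paid family leave insurance: $774.64 × 0.008 = $6.20
Fitness reimbursement repayment: $65.70
Roth 401(k) contribution: $54.34
Total deductions = $61.97 + $42.05 + $15.68 + $6.20 + $65.70 + $54.34 = $245.94
Net pay = $774.64 − $245.94 = $528.70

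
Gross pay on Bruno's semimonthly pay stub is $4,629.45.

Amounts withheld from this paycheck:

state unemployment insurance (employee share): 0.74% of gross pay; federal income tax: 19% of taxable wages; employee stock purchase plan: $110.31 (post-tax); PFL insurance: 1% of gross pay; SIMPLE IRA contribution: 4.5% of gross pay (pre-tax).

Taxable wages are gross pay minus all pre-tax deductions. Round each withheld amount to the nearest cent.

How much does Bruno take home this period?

SIMPLE IRA contribution: $4,629.45 × 0.045 = $208.33
Taxable wages = $4,629.45 − $208.33 = $4,421.12
Federal income tax: $4,421.12 × 0.19 = $840.01
State unemployment insurance (employee share): $4,629.45 × 0.0074 = $34.26
PFL insurance: $4,629.45 × 0.01 = $46.29
Employee stock purchase plan: $110.31
Total deductions = $208.33 + $840.01 + $34.26 + $46.29 + $110.31 = $1,239.20
Net pay = $4,629.45 − $1,239.20 = $3,390.25

$3,390.25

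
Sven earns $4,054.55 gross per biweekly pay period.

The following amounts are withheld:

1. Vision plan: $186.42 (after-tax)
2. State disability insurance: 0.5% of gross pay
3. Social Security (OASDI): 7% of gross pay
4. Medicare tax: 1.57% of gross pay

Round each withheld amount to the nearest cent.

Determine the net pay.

Medicare tax: $4,054.55 × 0.0157 = $63.66
State disability insurance: $4,054.55 × 0.005 = $20.27
Social Security (OASDI): $4,054.55 × 0.07 = $283.82
Vision plan: $186.42
Total deductions = $63.66 + $20.27 + $283.82 + $186.42 = $554.17
Net pay = $4,054.55 − $554.17 = $3,500.38

$3,500.38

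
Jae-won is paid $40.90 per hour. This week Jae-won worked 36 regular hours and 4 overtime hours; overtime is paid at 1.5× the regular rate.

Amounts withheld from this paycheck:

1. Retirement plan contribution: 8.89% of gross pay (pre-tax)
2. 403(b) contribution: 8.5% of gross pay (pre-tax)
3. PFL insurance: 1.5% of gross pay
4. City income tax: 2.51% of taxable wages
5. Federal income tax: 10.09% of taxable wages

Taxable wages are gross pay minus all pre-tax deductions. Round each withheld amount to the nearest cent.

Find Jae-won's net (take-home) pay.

$1214.50

Regular pay: 36 × $40.90 = $1472.40
Overtime pay: 4 × $40.90 × 1.5 = $245.40
Gross pay = $1472.40 + $245.40 = $1717.80
Retirement plan contribution: $1717.80 × 0.0889 = $152.71
403(b) contribution: $1717.80 × 0.085 = $146.01
Pre-tax total = $152.71 + $146.01 = $298.72
Taxable wages = $1717.80 − $298.72 = $1419.08
City income tax: $1419.08 × 0.0251 = $35.62
Federal income tax: $1419.08 × 0.1009 = $143.19
PFL insurance: $1717.80 × 0.015 = $25.77
Total deductions = $152.71 + $146.01 + $35.62 + $143.19 + $25.77 = $503.30
Net pay = $1717.80 − $503.30 = $1214.50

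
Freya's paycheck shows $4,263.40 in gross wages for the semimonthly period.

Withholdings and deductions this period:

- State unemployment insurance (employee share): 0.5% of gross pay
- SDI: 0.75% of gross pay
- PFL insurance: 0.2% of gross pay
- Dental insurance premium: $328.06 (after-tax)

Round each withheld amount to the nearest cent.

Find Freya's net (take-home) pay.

State unemployment insurance (employee share): $4,263.40 × 0.005 = $21.32
PFL insurance: $4,263.40 × 0.002 = $8.53
SDI: $4,263.40 × 0.0075 = $31.98
Dental insurance premium: $328.06
Total deductions = $21.32 + $8.53 + $31.98 + $328.06 = $389.89
Net pay = $4,263.40 − $389.89 = $3,873.51

$3,873.51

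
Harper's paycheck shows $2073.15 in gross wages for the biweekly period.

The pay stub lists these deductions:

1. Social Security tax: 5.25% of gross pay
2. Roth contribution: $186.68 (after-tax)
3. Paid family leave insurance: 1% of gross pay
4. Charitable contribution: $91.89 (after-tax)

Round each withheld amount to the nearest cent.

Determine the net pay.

$1665.01

Paid family leave insurance: $2073.15 × 0.01 = $20.73
Social Security tax: $2073.15 × 0.0525 = $108.84
Charitable contribution: $91.89
Roth contribution: $186.68
Total deductions = $20.73 + $108.84 + $91.89 + $186.68 = $408.14
Net pay = $2073.15 − $408.14 = $1665.01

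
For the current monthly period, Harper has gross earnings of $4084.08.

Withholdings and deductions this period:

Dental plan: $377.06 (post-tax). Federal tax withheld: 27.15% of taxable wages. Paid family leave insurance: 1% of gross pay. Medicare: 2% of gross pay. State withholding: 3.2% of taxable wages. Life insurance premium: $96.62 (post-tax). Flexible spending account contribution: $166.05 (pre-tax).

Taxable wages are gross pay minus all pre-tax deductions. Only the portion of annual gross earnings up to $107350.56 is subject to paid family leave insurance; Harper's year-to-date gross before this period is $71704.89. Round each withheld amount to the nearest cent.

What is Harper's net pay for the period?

Flexible spending account contribution: $166.05
Taxable wages = $4084.08 − $166.05 = $3918.03
Federal tax withheld: $3918.03 × 0.2715 = $1063.75
State withholding: $3918.03 × 0.032 = $125.38
Medicare: $4084.08 × 0.02 = $81.68
Paid family leave insurance: cap not yet reached, full $4084.08 is subject → $4084.08 × 0.01 = $40.84
Dental plan: $377.06
Life insurance premium: $96.62
Total deductions = $166.05 + $1063.75 + $125.38 + $81.68 + $40.84 + $377.06 + $96.62 = $1951.38
Net pay = $4084.08 − $1951.38 = $2132.70

$2132.70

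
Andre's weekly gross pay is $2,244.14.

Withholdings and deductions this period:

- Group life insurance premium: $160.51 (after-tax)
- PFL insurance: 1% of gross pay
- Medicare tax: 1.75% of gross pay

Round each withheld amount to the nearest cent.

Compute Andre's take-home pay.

Medicare tax: $2,244.14 × 0.0175 = $39.27
PFL insurance: $2,244.14 × 0.01 = $22.44
Group life insurance premium: $160.51
Total deductions = $39.27 + $22.44 + $160.51 = $222.22
Net pay = $2,244.14 − $222.22 = $2,021.92

$2,021.92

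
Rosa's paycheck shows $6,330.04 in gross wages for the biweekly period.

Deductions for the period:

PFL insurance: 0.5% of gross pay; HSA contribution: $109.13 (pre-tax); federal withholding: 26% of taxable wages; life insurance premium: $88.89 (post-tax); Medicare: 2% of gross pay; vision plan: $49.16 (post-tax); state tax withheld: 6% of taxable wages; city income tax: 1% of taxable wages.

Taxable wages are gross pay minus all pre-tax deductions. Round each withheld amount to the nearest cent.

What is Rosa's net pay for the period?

$3,871.71

HSA contribution: $109.13
Taxable wages = $6,330.04 − $109.13 = $6,220.91
State tax withheld: $6,220.91 × 0.06 = $373.25
Federal withholding: $6,220.91 × 0.26 = $1,617.44
City income tax: $6,220.91 × 0.01 = $62.21
PFL insurance: $6,330.04 × 0.005 = $31.65
Medicare: $6,330.04 × 0.02 = $126.60
Vision plan: $49.16
Life insurance premium: $88.89
Total deductions = $109.13 + $373.25 + $1,617.44 + $62.21 + $31.65 + $126.60 + $49.16 + $88.89 = $2,458.33
Net pay = $6,330.04 − $2,458.33 = $3,871.71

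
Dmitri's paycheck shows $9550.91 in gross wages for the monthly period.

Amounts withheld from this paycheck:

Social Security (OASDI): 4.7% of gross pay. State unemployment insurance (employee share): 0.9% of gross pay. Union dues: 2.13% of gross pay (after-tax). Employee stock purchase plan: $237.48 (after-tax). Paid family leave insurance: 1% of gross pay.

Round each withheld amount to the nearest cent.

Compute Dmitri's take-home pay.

Social Security (OASDI): $9550.91 × 0.047 = $448.89
State unemployment insurance (employee share): $9550.91 × 0.009 = $85.96
Paid family leave insurance: $9550.91 × 0.01 = $95.51
Employee stock purchase plan: $237.48
Union dues: $9550.91 × 0.0213 = $203.43
Total deductions = $448.89 + $85.96 + $95.51 + $237.48 + $203.43 = $1071.27
Net pay = $9550.91 − $1071.27 = $8479.64

$8479.64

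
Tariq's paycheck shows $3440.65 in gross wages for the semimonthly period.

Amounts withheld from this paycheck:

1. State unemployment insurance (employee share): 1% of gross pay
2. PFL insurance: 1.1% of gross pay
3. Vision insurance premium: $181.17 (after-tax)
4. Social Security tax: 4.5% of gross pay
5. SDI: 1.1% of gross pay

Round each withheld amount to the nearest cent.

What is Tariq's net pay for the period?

$2994.54

SDI: $3440.65 × 0.011 = $37.85
PFL insurance: $3440.65 × 0.011 = $37.85
Social Security tax: $3440.65 × 0.045 = $154.83
State unemployment insurance (employee share): $3440.65 × 0.01 = $34.41
Vision insurance premium: $181.17
Total deductions = $37.85 + $37.85 + $154.83 + $34.41 + $181.17 = $446.11
Net pay = $3440.65 − $446.11 = $2994.54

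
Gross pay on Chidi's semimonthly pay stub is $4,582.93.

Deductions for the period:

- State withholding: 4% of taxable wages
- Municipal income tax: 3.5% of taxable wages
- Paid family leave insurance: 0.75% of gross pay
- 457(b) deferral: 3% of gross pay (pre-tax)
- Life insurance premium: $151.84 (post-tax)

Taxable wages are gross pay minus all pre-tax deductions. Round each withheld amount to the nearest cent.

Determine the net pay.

457(b) deferral: $4,582.93 × 0.03 = $137.49
Taxable wages = $4,582.93 − $137.49 = $4,445.44
State withholding: $4,445.44 × 0.04 = $177.82
Municipal income tax: $4,445.44 × 0.035 = $155.59
Paid family leave insurance: $4,582.93 × 0.0075 = $34.37
Life insurance premium: $151.84
Total deductions = $137.49 + $177.82 + $155.59 + $34.37 + $151.84 = $657.11
Net pay = $4,582.93 − $657.11 = $3,925.82

$3,925.82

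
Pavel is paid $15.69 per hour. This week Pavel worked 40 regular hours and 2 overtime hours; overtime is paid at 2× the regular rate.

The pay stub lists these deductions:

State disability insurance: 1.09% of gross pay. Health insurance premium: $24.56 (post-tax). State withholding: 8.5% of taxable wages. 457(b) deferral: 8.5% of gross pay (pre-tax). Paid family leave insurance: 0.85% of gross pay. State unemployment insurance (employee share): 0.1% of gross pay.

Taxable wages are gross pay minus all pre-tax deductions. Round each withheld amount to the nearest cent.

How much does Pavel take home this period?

Regular pay: 40 × $15.69 = $627.60
Overtime pay: 2 × $15.69 × 2 = $62.76
Gross pay = $627.60 + $62.76 = $690.36
457(b) deferral: $690.36 × 0.085 = $58.68
Taxable wages = $690.36 − $58.68 = $631.68
State withholding: $631.68 × 0.085 = $53.69
Paid family leave insurance: $690.36 × 0.0085 = $5.87
State unemployment insurance (employee share): $690.36 × 0.001 = $0.69
State disability insurance: $690.36 × 0.0109 = $7.52
Health insurance premium: $24.56
Total deductions = $58.68 + $53.69 + $5.87 + $0.69 + $7.52 + $24.56 = $151.01
Net pay = $690.36 − $151.01 = $539.35

$539.35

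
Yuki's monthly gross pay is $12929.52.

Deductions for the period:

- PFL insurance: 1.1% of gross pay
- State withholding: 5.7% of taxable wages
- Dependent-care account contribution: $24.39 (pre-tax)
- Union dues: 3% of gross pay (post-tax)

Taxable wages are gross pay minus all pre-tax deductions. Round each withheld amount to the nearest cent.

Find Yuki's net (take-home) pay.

$11639.43

Dependent-care account contribution: $24.39
Taxable wages = $12929.52 − $24.39 = $12905.13
State withholding: $12905.13 × 0.057 = $735.59
PFL insurance: $12929.52 × 0.011 = $142.22
Union dues: $12929.52 × 0.03 = $387.89
Total deductions = $24.39 + $735.59 + $142.22 + $387.89 = $1290.09
Net pay = $12929.52 − $1290.09 = $11639.43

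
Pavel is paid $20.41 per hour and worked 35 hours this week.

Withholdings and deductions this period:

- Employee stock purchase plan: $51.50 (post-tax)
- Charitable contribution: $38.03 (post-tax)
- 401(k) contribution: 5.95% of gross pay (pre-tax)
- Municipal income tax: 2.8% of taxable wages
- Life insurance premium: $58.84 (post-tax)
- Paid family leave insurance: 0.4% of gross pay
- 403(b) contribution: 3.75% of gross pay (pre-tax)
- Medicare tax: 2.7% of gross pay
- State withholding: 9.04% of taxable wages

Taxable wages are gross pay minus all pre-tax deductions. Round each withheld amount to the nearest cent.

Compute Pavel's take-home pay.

$398.17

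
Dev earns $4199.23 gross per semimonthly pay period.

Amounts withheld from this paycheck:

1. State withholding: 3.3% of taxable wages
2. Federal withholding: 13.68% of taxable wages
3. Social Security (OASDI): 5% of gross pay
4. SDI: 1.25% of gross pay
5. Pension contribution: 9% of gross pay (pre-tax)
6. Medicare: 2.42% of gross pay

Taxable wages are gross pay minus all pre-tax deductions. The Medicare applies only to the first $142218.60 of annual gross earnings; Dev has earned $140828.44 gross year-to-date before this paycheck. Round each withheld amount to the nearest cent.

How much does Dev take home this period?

Pension contribution: $4199.23 × 0.09 = $377.93
Taxable wages = $4199.23 − $377.93 = $3821.30
State withholding: $3821.30 × 0.033 = $126.10
Federal withholding: $3821.30 × 0.1368 = $522.75
SDI: $4199.23 × 0.0125 = $52.49
Social Security (OASDI): $4199.23 × 0.05 = $209.96
Medicare: only $142218.60 − $140828.44 = $1390.16 of this check is subject → $1390.16 × 0.0242 = $33.64
Total deductions = $377.93 + $126.10 + $522.75 + $52.49 + $209.96 + $33.64 = $1322.87
Net pay = $4199.23 − $1322.87 = $2876.36

$2876.36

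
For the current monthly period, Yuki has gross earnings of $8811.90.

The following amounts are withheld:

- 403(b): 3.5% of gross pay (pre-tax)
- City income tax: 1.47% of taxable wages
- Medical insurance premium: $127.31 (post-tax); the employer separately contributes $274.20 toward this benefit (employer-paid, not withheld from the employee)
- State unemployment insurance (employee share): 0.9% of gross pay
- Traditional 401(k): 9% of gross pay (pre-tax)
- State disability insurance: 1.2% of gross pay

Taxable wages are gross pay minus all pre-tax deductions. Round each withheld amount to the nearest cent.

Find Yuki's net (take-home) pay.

$7284.71

403(b): $8811.90 × 0.035 = $308.42
Traditional 401(k): $8811.90 × 0.09 = $793.07
Pre-tax total = $308.42 + $793.07 = $1101.49
Taxable wages = $8811.90 − $1101.49 = $7710.41
City income tax: $7710.41 × 0.0147 = $113.34
State disability insurance: $8811.90 × 0.012 = $105.74
State unemployment insurance (employee share): $8811.90 × 0.009 = $79.31
Medical insurance premium: $127.31
(Employer's $274.20 toward medical insurance premium is not withheld from the employee.)
Total deductions = $308.42 + $793.07 + $113.34 + $105.74 + $79.31 + $127.31 = $1527.19
Net pay = $8811.90 − $1527.19 = $7284.71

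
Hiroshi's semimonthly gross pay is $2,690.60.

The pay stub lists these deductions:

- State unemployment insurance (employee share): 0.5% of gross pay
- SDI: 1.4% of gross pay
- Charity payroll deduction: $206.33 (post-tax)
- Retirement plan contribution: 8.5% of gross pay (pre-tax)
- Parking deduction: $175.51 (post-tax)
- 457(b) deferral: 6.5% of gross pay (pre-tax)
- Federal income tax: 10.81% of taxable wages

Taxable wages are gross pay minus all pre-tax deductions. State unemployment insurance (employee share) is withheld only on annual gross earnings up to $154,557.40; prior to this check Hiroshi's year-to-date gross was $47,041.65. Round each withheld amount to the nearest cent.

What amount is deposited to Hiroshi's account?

457(b) deferral: $2,690.60 × 0.065 = $174.89
Retirement plan contribution: $2,690.60 × 0.085 = $228.70
Pre-tax total = $174.89 + $228.70 = $403.59
Taxable wages = $2,690.60 − $403.59 = $2,287.01
Federal income tax: $2,287.01 × 0.1081 = $247.23
State unemployment insurance (employee share): cap not yet reached, full $2,690.60 is subject → $2,690.60 × 0.005 = $13.45
SDI: $2,690.60 × 0.014 = $37.67
Charity payroll deduction: $206.33
Parking deduction: $175.51
Total deductions = $174.89 + $228.70 + $247.23 + $13.45 + $37.67 + $206.33 + $175.51 = $1,083.78
Net pay = $2,690.60 − $1,083.78 = $1,606.82

$1,606.82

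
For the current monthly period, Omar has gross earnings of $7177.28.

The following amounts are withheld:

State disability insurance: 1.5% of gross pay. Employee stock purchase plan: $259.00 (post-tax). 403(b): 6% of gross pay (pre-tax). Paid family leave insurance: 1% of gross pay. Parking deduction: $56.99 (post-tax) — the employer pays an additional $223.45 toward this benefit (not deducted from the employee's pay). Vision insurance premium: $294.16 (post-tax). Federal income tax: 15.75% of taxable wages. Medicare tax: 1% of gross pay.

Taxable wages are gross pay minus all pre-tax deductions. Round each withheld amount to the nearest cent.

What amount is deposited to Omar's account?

$4822.69

403(b): $7177.28 × 0.06 = $430.64
Taxable wages = $7177.28 − $430.64 = $6746.64
Federal income tax: $6746.64 × 0.1575 = $1062.60
Paid family leave insurance: $7177.28 × 0.01 = $71.77
Medicare tax: $7177.28 × 0.01 = $71.77
State disability insurance: $7177.28 × 0.015 = $107.66
Employee stock purchase plan: $259.00
Vision insurance premium: $294.16
Parking deduction: $56.99
(Employer's $223.45 toward parking deduction is not withheld from the employee.)
Total deductions = $430.64 + $1062.60 + $71.77 + $71.77 + $107.66 + $259.00 + $294.16 + $56.99 = $2354.59
Net pay = $7177.28 − $2354.59 = $4822.69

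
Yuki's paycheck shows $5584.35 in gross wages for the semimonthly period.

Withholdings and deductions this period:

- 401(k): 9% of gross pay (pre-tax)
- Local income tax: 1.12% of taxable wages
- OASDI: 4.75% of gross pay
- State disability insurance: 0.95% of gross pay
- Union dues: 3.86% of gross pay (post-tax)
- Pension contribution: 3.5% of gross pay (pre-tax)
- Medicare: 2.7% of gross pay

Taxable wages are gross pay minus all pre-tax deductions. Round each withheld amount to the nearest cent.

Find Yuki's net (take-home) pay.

401(k): $5584.35 × 0.09 = $502.59
Pension contribution: $5584.35 × 0.035 = $195.45
Pre-tax total = $502.59 + $195.45 = $698.04
Taxable wages = $5584.35 − $698.04 = $4886.31
Local income tax: $4886.31 × 0.0112 = $54.73
OASDI: $5584.35 × 0.0475 = $265.26
State disability insurance: $5584.35 × 0.0095 = $53.05
Medicare: $5584.35 × 0.027 = $150.78
Union dues: $5584.35 × 0.0386 = $215.56
Total deductions = $502.59 + $195.45 + $54.73 + $265.26 + $53.05 + $150.78 + $215.56 = $1437.42
Net pay = $5584.35 − $1437.42 = $4146.93

$4146.93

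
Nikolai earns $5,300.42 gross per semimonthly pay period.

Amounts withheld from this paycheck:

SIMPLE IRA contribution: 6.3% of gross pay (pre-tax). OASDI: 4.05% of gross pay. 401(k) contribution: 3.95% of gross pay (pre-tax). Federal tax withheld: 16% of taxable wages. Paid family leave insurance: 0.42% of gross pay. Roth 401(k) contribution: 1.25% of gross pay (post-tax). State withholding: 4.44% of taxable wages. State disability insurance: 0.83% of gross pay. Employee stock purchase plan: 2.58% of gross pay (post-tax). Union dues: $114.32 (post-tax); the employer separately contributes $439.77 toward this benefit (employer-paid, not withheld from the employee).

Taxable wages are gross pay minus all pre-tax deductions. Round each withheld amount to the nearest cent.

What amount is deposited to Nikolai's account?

$3,186.51

SIMPLE IRA contribution: $5,300.42 × 0.063 = $333.93
401(k) contribution: $5,300.42 × 0.0395 = $209.37
Pre-tax total = $333.93 + $209.37 = $543.30
Taxable wages = $5,300.42 − $543.30 = $4,757.12
Federal tax withheld: $4,757.12 × 0.16 = $761.14
State withholding: $4,757.12 × 0.0444 = $211.22
Paid family leave insurance: $5,300.42 × 0.0042 = $22.26
State disability insurance: $5,300.42 × 0.0083 = $43.99
OASDI: $5,300.42 × 0.0405 = $214.67
Roth 401(k) contribution: $5,300.42 × 0.0125 = $66.26
Union dues: $114.32
Employee stock purchase plan: $5,300.42 × 0.0258 = $136.75
(Employer's $439.77 toward union dues is not withheld from the employee.)
Total deductions = $333.93 + $209.37 + $761.14 + $211.22 + $22.26 + $43.99 + $214.67 + $66.26 + $114.32 + $136.75 = $2,113.91
Net pay = $5,300.42 − $2,113.91 = $3,186.51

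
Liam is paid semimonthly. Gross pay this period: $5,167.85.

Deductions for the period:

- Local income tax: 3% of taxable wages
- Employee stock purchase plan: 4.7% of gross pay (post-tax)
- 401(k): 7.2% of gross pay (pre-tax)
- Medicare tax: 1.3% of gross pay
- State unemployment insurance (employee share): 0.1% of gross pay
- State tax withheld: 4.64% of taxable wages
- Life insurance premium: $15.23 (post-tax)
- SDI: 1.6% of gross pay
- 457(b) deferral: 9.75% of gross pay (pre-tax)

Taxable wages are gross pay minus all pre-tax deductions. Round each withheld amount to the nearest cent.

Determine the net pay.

401(k): $5,167.85 × 0.072 = $372.09
457(b) deferral: $5,167.85 × 0.0975 = $503.87
Pre-tax total = $372.09 + $503.87 = $875.96
Taxable wages = $5,167.85 − $875.96 = $4,291.89
State tax withheld: $4,291.89 × 0.0464 = $199.14
Local income tax: $4,291.89 × 0.03 = $128.76
State unemployment insurance (employee share): $5,167.85 × 0.001 = $5.17
SDI: $5,167.85 × 0.016 = $82.69
Medicare tax: $5,167.85 × 0.013 = $67.18
Employee stock purchase plan: $5,167.85 × 0.047 = $242.89
Life insurance premium: $15.23
Total deductions = $372.09 + $503.87 + $199.14 + $128.76 + $5.17 + $82.69 + $67.18 + $242.89 + $15.23 = $1,617.02
Net pay = $5,167.85 − $1,617.02 = $3,550.83

$3,550.83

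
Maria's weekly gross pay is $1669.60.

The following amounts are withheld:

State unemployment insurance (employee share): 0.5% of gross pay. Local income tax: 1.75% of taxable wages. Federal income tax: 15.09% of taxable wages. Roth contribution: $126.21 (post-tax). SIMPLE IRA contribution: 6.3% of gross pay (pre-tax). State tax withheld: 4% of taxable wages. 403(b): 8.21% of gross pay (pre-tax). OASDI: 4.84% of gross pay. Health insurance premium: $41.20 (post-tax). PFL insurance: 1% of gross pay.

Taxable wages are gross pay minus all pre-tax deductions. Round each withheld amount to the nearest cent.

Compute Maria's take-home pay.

$856.62

SIMPLE IRA contribution: $1669.60 × 0.063 = $105.18
403(b): $1669.60 × 0.0821 = $137.07
Pre-tax total = $105.18 + $137.07 = $242.25
Taxable wages = $1669.60 − $242.25 = $1427.35
Local income tax: $1427.35 × 0.0175 = $24.98
State tax withheld: $1427.35 × 0.04 = $57.09
Federal income tax: $1427.35 × 0.1509 = $215.39
OASDI: $1669.60 × 0.0484 = $80.81
PFL insurance: $1669.60 × 0.01 = $16.70
State unemployment insurance (employee share): $1669.60 × 0.005 = $8.35
Health insurance premium: $41.20
Roth contribution: $126.21
Total deductions = $105.18 + $137.07 + $24.98 + $57.09 + $215.39 + $80.81 + $16.70 + $8.35 + $41.20 + $126.21 = $812.98
Net pay = $1669.60 − $812.98 = $856.62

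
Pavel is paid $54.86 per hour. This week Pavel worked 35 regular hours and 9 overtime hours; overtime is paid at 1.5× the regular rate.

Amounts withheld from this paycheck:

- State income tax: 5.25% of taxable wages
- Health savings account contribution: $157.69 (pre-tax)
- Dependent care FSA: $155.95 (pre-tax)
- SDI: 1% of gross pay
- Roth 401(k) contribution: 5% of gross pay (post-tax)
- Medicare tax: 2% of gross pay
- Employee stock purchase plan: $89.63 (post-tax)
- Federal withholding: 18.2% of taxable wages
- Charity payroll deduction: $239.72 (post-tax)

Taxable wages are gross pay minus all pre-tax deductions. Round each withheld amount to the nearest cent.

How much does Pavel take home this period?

Regular pay: 35 × $54.86 = $1920.10
Overtime pay: 9 × $54.86 × 1.5 = $740.61
Gross pay = $1920.10 + $740.61 = $2660.71
Health savings account contribution: $157.69
Dependent care FSA: $155.95
Pre-tax total = $157.69 + $155.95 = $313.64
Taxable wages = $2660.71 − $313.64 = $2347.07
Federal withholding: $2347.07 × 0.182 = $427.17
State income tax: $2347.07 × 0.0525 = $123.22
Medicare tax: $2660.71 × 0.02 = $53.21
SDI: $2660.71 × 0.01 = $26.61
Roth 401(k) contribution: $2660.71 × 0.05 = $133.04
Charity payroll deduction: $239.72
Employee stock purchase plan: $89.63
Total deductions = $157.69 + $155.95 + $427.17 + $123.22 + $53.21 + $26.61 + $133.04 + $239.72 + $89.63 = $1406.24
Net pay = $2660.71 − $1406.24 = $1254.47

$1254.47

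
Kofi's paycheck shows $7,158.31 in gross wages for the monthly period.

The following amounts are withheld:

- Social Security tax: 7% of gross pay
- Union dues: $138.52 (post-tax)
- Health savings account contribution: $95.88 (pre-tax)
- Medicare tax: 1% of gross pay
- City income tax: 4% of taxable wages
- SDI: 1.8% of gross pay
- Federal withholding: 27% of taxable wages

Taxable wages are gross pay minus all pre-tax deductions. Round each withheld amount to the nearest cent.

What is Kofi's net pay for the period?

$4,033.04

Health savings account contribution: $95.88
Taxable wages = $7,158.31 − $95.88 = $7,062.43
Federal withholding: $7,062.43 × 0.27 = $1,906.86
City income tax: $7,062.43 × 0.04 = $282.50
SDI: $7,158.31 × 0.018 = $128.85
Social Security tax: $7,158.31 × 0.07 = $501.08
Medicare tax: $7,158.31 × 0.01 = $71.58
Union dues: $138.52
Total deductions = $95.88 + $1,906.86 + $282.50 + $128.85 + $501.08 + $71.58 + $138.52 = $3,125.27
Net pay = $7,158.31 − $3,125.27 = $4,033.04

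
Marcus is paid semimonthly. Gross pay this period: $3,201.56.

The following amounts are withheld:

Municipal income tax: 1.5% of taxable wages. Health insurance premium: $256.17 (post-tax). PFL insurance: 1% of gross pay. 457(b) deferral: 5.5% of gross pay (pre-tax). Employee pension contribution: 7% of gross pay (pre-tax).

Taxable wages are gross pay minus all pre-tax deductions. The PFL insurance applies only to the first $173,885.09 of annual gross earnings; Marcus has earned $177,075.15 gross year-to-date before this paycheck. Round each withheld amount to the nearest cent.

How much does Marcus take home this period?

$2,503.17

457(b) deferral: $3,201.56 × 0.055 = $176.09
Employee pension contribution: $3,201.56 × 0.07 = $224.11
Pre-tax total = $176.09 + $224.11 = $400.20
Taxable wages = $3,201.56 − $400.20 = $2,801.36
Municipal income tax: $2,801.36 × 0.015 = $42.02
PFL insurance: annual cap $173,885.09 already reached (YTD $177,075.15), so $0.00
Health insurance premium: $256.17
Total deductions = $176.09 + $224.11 + $42.02 + $0.00 + $256.17 = $698.39
Net pay = $3,201.56 − $698.39 = $2,503.17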